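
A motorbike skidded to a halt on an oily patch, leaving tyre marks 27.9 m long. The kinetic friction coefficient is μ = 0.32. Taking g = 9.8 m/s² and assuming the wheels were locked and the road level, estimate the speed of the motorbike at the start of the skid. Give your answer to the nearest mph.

Deceleration a = μg = 0.32 × 9.8 = 3.136 m/s².
v = √(2a·d) = √(2 × 3.136 × 27.9) = √174.989 = 13.2283 m/s.
= 13.2283 ÷ 0.44704 = 29.591 mph.

Initial speed ≈ 30 mph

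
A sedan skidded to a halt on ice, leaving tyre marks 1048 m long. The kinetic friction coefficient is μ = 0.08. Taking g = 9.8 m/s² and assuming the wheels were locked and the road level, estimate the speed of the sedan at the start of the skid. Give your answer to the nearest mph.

Initial speed ≈ 91 mph

Deceleration a = μg = 0.08 × 9.8 = 0.784 m/s².
v = √(2a·d) = √(2 × 0.784 × 1048) = √1643.264 = 40.5372 m/s.
= 40.5372 ÷ 0.44704 = 90.679 mph.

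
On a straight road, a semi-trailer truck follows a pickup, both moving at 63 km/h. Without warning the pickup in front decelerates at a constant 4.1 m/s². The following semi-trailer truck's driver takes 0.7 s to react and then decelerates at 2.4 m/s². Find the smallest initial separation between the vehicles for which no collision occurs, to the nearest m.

Minimum gap ≈ 39 m

63 km/h ÷ 3.6 = 17.5000 m/s.
Leader travels v²/(2a_L) = 306.250 / 8.200 = 37.348 m before stopping.
Follower covers v·t_r = 17.5000 × 0.7 = 12.250 m while reacting, then v²/(2a_F) = 306.250 / 4.800 = 63.802 m while braking, for a total of 12.250 + 63.802 = 76.052 m.
Since a_F ≤ a_L and the follower starts braking later, the follower is never slower than the leader, so the closest approach is when both have stopped.
Minimum gap = 76.052 − 37.348 = 38.704 m.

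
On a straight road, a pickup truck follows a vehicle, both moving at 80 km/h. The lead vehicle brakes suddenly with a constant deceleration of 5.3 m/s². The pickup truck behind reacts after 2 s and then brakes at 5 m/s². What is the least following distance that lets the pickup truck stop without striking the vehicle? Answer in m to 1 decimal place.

Minimum gap ≈ 47.2 m

80 km/h ÷ 3.6 = 22.2222 m/s.
Leader travels v²/(2a_L) = 493.826 / 10.600 = 46.587 m before stopping.
Follower covers v·t_r = 22.2222 × 2 = 44.444 m while reacting, then v²/(2a_F) = 493.826 / 10.000 = 49.383 m while braking, for a total of 44.444 + 49.383 = 93.827 m.
Since a_F ≤ a_L and the follower starts braking later, the follower is never slower than the leader, so the closest approach is when both have stopped.
Minimum gap = 93.827 − 46.587 = 47.240 m.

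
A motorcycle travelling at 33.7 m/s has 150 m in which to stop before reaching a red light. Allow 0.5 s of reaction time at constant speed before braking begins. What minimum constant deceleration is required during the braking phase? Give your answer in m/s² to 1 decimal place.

Required deceleration ≈ 4.3 m/s²

Distance covered during reaction = 33.7000 × 0.5 = 16.850 m.
Distance available for braking: 150 − 16.850 = 133.150 m.
v² = 2a·d ⇒ a = v²/(2d) = 33.7000² / (2 × 133.150) = 1135.690 / 266.300 = 4.2647 m/s².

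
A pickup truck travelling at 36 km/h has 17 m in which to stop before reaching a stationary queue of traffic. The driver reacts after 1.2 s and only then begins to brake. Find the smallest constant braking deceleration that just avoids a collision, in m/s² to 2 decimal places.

36 km/h ÷ 3.6 = 10.0000 m/s.
Distance covered during reaction = 10.0000 × 1.2 = 12.000 m.
Distance available for braking: 17 − 12.000 = 5.000 m.
v² = 2a·d ⇒ a = v²/(2d) = 10.0000² / (2 × 5.000) = 100.000 / 10.000 = 10.0000 m/s².

Required deceleration ≈ 10.00 m/s²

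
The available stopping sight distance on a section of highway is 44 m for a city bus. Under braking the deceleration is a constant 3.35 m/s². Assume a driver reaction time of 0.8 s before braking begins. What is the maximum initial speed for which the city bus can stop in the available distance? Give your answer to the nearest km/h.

Maximum speed ≈ 53 km/h

Stopping distance: v·t_r + v²/(2a) = 44 with t_r = 0.8 s and a = 3.350 m/s².
So v² + 5.360 v − 294.80 = 0.
Positive root: v = −a·t_r + √((a·t_r)² + 2a·d) = −2.680 + √(7.182 + 294.80) = 14.6976 m/s.
14.6976 m/s × 3.6 = 52.911 km/h.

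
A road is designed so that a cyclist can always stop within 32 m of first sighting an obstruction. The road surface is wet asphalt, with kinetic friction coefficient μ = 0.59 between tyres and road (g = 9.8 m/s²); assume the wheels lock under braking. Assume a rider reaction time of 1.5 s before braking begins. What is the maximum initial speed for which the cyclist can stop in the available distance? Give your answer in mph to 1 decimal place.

a = μg = 0.59 × 9.8 = 5.782 m/s².
Stopping distance: v·t_r + v²/(2a) = 32 with t_r = 1.5 s and a = 5.782 m/s².
So v² + 17.346 v − 370.05 = 0.
Positive root: v = −a·t_r + √((a·t_r)² + 2a·d) = −8.673 + √(75.221 + 370.05) = 12.4284 m/s.
12.4284 m/s ÷ 0.44704 = 27.802 mph.

Maximum speed ≈ 27.8 mph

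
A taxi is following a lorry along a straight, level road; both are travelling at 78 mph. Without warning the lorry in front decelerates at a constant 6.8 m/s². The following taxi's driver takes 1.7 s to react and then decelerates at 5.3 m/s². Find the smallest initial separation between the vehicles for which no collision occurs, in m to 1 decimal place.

Minimum gap ≈ 84.6 m

78 mph × 0.44704 = 34.8691 m/s.
Leader travels v²/(2a_L) = 1215.854 / 13.600 = 89.401 m before stopping.
Follower covers v·t_r = 34.8691 × 1.7 = 59.277 m while reacting, then v²/(2a_F) = 1215.854 / 10.600 = 114.703 m while braking, for a total of 59.277 + 114.703 = 173.980 m.
Since a_F ≤ a_L and the follower starts braking later, the follower is never slower than the leader, so the closest approach is when both have stopped.
Minimum gap = 173.980 − 89.401 = 84.579 m.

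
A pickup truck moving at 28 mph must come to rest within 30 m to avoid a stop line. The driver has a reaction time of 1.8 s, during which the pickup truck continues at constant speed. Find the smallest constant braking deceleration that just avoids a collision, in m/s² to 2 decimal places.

28 mph × 0.44704 = 12.5171 m/s.
Distance covered during reaction = 12.5171 × 1.8 = 22.531 m.
Distance available for braking: 30 − 22.531 = 7.469 m.
v² = 2a·d ⇒ a = v²/(2d) = 12.5171² / (2 × 7.469) = 156.678 / 14.938 = 10.4886 m/s².

Required deceleration ≈ 10.49 m/s²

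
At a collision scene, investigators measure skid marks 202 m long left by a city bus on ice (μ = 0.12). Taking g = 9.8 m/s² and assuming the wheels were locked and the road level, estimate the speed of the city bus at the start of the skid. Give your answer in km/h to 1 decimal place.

Deceleration a = μg = 0.12 × 9.8 = 1.176 m/s².
v = √(2a·d) = √(2 × 1.176 × 202) = √475.104 = 21.7969 m/s.
= 21.7969 × 3.6 = 78.469 km/h.

Initial speed ≈ 78.5 km/h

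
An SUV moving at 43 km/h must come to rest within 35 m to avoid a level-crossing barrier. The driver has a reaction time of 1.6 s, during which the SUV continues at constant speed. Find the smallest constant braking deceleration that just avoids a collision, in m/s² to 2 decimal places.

43 km/h ÷ 3.6 = 11.9444 m/s.
Distance covered during reaction = 11.9444 × 1.6 = 19.111 m.
Distance available for braking: 35 − 19.111 = 15.889 m.
v² = 2a·d ⇒ a = v²/(2d) = 11.9444² / (2 × 15.889) = 142.669 / 31.778 = 4.4896 m/s².

Required deceleration ≈ 4.49 m/s²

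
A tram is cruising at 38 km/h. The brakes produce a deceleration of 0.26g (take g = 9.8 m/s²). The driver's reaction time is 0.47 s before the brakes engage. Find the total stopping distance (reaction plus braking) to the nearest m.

Total stopping distance ≈ 27 m

38 km/h ÷ 3.6 = 10.5556 m/s.
a = 0.26 × 9.8 = 2.548 m/s².
Reaction distance = v·t_r = 10.5556 × 0.47 = 4.961 m.
Braking distance = v²/(2a) = 10.5556² / (2 × 2.548) = 111.421 / 5.096 = 21.864 m.
Total = 4.961 + 21.864 = 26.825 m.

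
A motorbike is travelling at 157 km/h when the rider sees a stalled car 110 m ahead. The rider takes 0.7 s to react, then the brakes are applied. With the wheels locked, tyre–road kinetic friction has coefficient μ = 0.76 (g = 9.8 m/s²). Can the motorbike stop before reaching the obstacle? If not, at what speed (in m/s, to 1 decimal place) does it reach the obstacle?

157 km/h ÷ 3.6 = 43.6111 m/s.
a = μg = 0.76 × 9.8 = 7.448 m/s².
Reaction distance = 43.6111 × 0.7 = 30.528 m.
Braking distance needed to stop: v²/(2a) = 1901.928 / 14.896 = 127.680 m, so total needed = 30.528 + 127.680 = 158.208 m > 110 m — it cannot stop.
Distance remaining when braking begins: 110 − 30.528 = 79.472 m.
v² = v₀² − 2a·d = 1901.928 − 2 × 7.448 × 79.472 = 718.113 m²/s².
v = √718.113 = 26.798 m/s.

No — it strikes the obstacle at 26.8 m/s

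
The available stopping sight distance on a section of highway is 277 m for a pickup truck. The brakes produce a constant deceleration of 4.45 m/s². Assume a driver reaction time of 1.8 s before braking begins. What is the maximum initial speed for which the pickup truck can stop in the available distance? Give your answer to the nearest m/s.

Maximum speed ≈ 42 m/s

Stopping distance: v·t_r + v²/(2a) = 277 with t_r = 1.8 s and a = 4.450 m/s².
So v² + 16.020 v − 2465.30 = 0.
Positive root: v = −a·t_r + √((a·t_r)² + 2a·d) = −8.010 + √(64.160 + 2465.30) = 42.2837 m/s.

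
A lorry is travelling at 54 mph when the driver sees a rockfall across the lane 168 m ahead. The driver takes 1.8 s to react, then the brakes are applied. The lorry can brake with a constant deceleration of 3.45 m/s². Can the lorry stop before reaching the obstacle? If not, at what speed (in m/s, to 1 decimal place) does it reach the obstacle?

Yes — it stops about 40.1 m short of the obstacle, so it never reaches it

54 mph × 0.44704 = 24.1402 m/s.
Reaction distance = 24.1402 × 1.8 = 43.452 m.
Braking distance = v²/(2a) = 582.749 / 6.900 = 84.456 m.
Total stopping distance = 43.452 + 84.456 = 127.908 m, vs 168 m available — it stops with 168 − 127.908 = 40.092 m to spare.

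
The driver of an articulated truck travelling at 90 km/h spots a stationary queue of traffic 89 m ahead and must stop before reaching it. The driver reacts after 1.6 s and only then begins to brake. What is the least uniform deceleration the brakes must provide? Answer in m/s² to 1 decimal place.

90 km/h ÷ 3.6 = 25.0000 m/s.
Distance covered during reaction = 25.0000 × 1.6 = 40.000 m.
Distance available for braking: 89 − 40.000 = 49.000 m.
v² = 2a·d ⇒ a = v²/(2d) = 25.0000² / (2 × 49.000) = 625.000 / 98.000 = 6.3776 m/s².

Required deceleration ≈ 6.4 m/s²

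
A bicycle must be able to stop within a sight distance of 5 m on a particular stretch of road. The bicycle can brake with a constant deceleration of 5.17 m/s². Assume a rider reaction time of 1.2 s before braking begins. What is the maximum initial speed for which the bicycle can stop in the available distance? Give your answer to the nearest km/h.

Stopping distance: v·t_r + v²/(2a) = 5 with t_r = 1.2 s and a = 5.170 m/s².
So v² + 12.408 v − 51.70 = 0.
Positive root: v = −a·t_r + √((a·t_r)² + 2a·d) = −6.204 + √(38.490 + 51.70) = 3.2928 m/s.
3.2928 m/s × 3.6 = 11.854 km/h.

Maximum speed ≈ 12 km/h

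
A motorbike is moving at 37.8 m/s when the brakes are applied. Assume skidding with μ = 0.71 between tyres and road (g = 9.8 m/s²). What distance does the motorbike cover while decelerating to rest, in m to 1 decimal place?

a = μg = 0.71 × 9.8 = 6.958 m/s².
Braking distance = v²/(2a) = 37.8000² / (2 × 6.958) = 1428.840 / 13.916 = 102.676 m.

Braking distance ≈ 102.7 m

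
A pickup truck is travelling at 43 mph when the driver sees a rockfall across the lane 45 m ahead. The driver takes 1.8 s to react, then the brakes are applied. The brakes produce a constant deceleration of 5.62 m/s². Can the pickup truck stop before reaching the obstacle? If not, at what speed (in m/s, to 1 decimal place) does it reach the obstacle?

No — it strikes the obstacle at 15.9 m/s

43 mph × 0.44704 = 19.2227 m/s.
Reaction distance = 19.2227 × 1.8 = 34.601 m.
Braking distance needed to stop: v²/(2a) = 369.512 / 11.240 = 32.875 m, so total needed = 34.601 + 32.875 = 67.476 m > 45 m — it cannot stop.
Distance remaining when braking begins: 45 − 34.601 = 10.399 m.
v² = v₀² − 2a·d = 369.512 − 2 × 5.620 × 10.399 = 252.627 m²/s².
v = √252.627 = 15.894 m/s.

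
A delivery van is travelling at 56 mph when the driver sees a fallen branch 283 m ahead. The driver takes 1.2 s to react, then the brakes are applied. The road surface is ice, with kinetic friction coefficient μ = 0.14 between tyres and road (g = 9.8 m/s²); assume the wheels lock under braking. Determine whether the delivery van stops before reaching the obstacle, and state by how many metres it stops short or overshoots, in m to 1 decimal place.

56 mph × 0.44704 = 25.0342 m/s.
a = μg = 0.14 × 9.8 = 1.372 m/s².
Reaction distance = 25.0342 × 1.2 = 30.041 m.
Braking distance = v²/(2a) = 626.711 / 2.744 = 228.393 m.
Total stopping distance = 30.041 + 228.393 = 258.434 m, vs 283 m available — it stops with 283 − 258.434 = 24.566 m to spare.

Yes — it stops 24.6 m short of the obstacle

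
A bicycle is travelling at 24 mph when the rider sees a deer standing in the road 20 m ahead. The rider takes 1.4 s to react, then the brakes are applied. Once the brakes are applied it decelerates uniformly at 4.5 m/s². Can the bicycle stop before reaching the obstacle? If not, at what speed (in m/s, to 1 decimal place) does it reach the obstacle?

No — it strikes the obstacle at 8.4 m/s

24 mph × 0.44704 = 10.7290 m/s.
Reaction distance = 10.7290 × 1.4 = 15.021 m.
Braking distance needed to stop: v²/(2a) = 115.111 / 9.000 = 12.790 m, so total needed = 15.021 + 12.790 = 27.811 m > 20 m — it cannot stop.
Distance remaining when braking begins: 20 − 15.021 = 4.979 m.
v² = v₀² − 2a·d = 115.111 − 2 × 4.500 × 4.979 = 70.300 m²/s².
v = √70.300 = 8.385 m/s.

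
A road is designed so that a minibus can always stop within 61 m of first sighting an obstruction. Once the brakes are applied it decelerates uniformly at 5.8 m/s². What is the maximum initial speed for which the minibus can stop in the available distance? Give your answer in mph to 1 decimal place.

Maximum speed ≈ 59.5 mph

v²/(2a) = d ⇒ v = √(2 × 5.800 × 61) = √707.60 = 26.6008 m/s.
26.6008 m/s ÷ 0.44704 = 59.504 mph.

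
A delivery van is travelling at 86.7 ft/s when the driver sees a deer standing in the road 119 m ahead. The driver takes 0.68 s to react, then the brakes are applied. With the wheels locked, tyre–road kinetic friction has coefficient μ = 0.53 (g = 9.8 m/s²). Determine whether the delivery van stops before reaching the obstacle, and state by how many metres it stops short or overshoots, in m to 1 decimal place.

Yes — it stops 33.8 m short of the obstacle

86.7 ft/s × 0.3048 = 26.4262 m/s.
a = μg = 0.53 × 9.8 = 5.194 m/s².
Reaction distance = 26.4262 × 0.68 = 17.970 m.
Braking distance = v²/(2a) = 698.344 / 10.388 = 67.226 m.
Total stopping distance = 17.970 + 67.226 = 85.196 m, vs 119 m available — it stops with 119 − 85.196 = 33.804 m to spare.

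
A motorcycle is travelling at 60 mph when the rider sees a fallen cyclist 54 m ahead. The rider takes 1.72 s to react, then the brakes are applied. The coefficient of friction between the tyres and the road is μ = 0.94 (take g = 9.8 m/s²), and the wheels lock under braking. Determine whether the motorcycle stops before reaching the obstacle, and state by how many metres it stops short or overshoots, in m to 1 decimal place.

No — it overshoots by 31.2 m

60 mph × 0.44704 = 26.8224 m/s.
a = μg = 0.94 × 9.8 = 9.212 m/s².
Reaction distance = 26.8224 × 1.72 = 46.135 m.
Braking distance = v²/(2a) = 719.441 / 18.424 = 39.049 m.
Total stopping distance = 46.135 + 39.049 = 85.184 m, vs 54 m available — it cannot stop in time and overshoots by 85.184 − 54 = 31.184 m.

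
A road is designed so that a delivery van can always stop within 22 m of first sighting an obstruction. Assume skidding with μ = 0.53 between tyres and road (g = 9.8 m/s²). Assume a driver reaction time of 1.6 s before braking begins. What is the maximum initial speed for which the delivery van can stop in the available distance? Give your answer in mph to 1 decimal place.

Maximum speed ≈ 20.0 mph

a = μg = 0.53 × 9.8 = 5.194 m/s².
Stopping distance: v·t_r + v²/(2a) = 22 with t_r = 1.6 s and a = 5.194 m/s².
So v² + 16.621 v − 228.54 = 0.
Positive root: v = −a·t_r + √((a·t_r)² + 2a·d) = −8.310 + √(69.056 + 228.54) = 8.9410 m/s.
8.9410 m/s ÷ 0.44704 = 20.000 mph.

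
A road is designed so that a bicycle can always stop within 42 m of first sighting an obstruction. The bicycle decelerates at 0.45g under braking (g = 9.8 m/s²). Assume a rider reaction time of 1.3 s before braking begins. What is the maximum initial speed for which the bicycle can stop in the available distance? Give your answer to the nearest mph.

Maximum speed ≈ 32 mph

a = 0.45 × 9.8 = 4.410 m/s².
Stopping distance: v·t_r + v²/(2a) = 42 with t_r = 1.3 s and a = 4.410 m/s².
So v² + 11.466 v − 370.44 = 0.
Positive root: v = −a·t_r + √((a·t_r)² + 2a·d) = −5.733 + √(32.867 + 370.44) = 14.3495 m/s.
14.3495 m/s ÷ 0.44704 = 32.099 mph.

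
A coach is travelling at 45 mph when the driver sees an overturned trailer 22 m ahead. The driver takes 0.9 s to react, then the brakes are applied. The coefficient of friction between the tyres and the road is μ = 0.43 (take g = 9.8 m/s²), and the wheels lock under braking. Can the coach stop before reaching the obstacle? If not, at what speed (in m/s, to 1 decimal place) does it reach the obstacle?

No — it strikes the obstacle at 19.3 m/s

45 mph × 0.44704 = 20.1168 m/s.
a = μg = 0.43 × 9.8 = 4.214 m/s².
Reaction distance = 20.1168 × 0.9 = 18.105 m.
Braking distance needed to stop: v²/(2a) = 404.686 / 8.428 = 48.017 m, so total needed = 18.105 + 48.017 = 66.122 m > 22 m — it cannot stop.
Distance remaining when braking begins: 22 − 18.105 = 3.895 m.
v² = v₀² − 2a·d = 404.686 − 2 × 4.214 × 3.895 = 371.859 m²/s².
v = √371.859 = 19.284 m/s.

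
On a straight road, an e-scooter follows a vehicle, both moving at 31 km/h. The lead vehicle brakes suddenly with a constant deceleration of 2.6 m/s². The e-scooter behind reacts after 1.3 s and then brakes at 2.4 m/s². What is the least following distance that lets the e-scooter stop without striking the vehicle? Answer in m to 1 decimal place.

Minimum gap ≈ 12.4 m

31 km/h ÷ 3.6 = 8.6111 m/s.
Leader travels v²/(2a_L) = 74.151 / 5.200 = 14.260 m before stopping.
Follower covers v·t_r = 8.6111 × 1.3 = 11.194 m while reacting, then v²/(2a_F) = 74.151 / 4.800 = 15.448 m while braking, for a total of 11.194 + 15.448 = 26.642 m.
Since a_F ≤ a_L and the follower starts braking later, the follower is never slower than the leader, so the closest approach is when both have stopped.
Minimum gap = 26.642 − 14.260 = 12.382 m.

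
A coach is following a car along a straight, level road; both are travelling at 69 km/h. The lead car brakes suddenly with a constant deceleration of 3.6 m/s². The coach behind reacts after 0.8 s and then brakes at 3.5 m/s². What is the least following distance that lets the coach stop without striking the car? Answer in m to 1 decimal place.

Minimum gap ≈ 16.8 m

69 km/h ÷ 3.6 = 19.1667 m/s.
Leader travels v²/(2a_L) = 367.362 / 7.200 = 51.023 m before stopping.
Follower covers v·t_r = 19.1667 × 0.8 = 15.333 m while reacting, then v²/(2a_F) = 367.362 / 7.000 = 52.480 m while braking, for a total of 15.333 + 52.480 = 67.813 m.
Since a_F ≤ a_L and the follower starts braking later, the follower is never slower than the leader, so the closest approach is when both have stopped.
Minimum gap = 67.813 − 51.023 = 16.790 m.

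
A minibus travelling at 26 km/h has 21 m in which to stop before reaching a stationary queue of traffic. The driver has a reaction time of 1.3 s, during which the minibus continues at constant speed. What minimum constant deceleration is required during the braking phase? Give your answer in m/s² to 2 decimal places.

Required deceleration ≈ 2.25 m/s²

26 km/h ÷ 3.6 = 7.2222 m/s.
Distance covered during reaction = 7.2222 × 1.3 = 9.389 m.
Distance available for braking: 21 − 9.389 = 11.611 m.
v² = 2a·d ⇒ a = v²/(2d) = 7.2222² / (2 × 11.611) = 52.160 / 23.222 = 2.2461 m/s².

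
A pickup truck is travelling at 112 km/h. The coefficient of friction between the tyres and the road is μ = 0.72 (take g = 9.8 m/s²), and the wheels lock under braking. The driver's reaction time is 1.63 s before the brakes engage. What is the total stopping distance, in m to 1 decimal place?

Total stopping distance ≈ 119.3 m

112 km/h ÷ 3.6 = 31.1111 m/s.
a = μg = 0.72 × 9.8 = 7.056 m/s².
Reaction distance = v·t_r = 31.1111 × 1.63 = 50.711 m.
Braking distance = v²/(2a) = 31.1111² / (2 × 7.056) = 967.901 / 14.112 = 68.587 m.
Total = 50.711 + 68.587 = 119.298 m.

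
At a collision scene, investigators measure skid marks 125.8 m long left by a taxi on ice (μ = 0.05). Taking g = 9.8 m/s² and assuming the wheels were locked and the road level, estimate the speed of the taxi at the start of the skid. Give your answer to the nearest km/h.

Deceleration a = μg = 0.05 × 9.8 = 0.490 m/s².
v = √(2a·d) = √(2 × 0.490 × 125.8) = √123.284 = 11.1033 m/s.
= 11.1033 × 3.6 = 39.972 km/h.

Initial speed ≈ 40 km/h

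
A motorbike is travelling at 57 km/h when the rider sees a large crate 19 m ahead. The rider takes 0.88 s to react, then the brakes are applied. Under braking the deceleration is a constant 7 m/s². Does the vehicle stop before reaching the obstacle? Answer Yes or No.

57 km/h ÷ 3.6 = 15.8333 m/s.
Reaction distance = 15.8333 × 0.88 = 13.933 m.
Braking distance = v²/(2a) = 250.693 / 14.000 = 17.907 m.
Total stopping distance = 13.933 + 17.907 = 31.840 m, vs 19 m available — it cannot stop in time and overshoots by 31.840 − 19 = 12.840 m.

No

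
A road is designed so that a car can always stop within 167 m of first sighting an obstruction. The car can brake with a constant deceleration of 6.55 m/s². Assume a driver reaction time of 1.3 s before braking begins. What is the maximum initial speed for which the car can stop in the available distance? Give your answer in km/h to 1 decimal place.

Stopping distance: v·t_r + v²/(2a) = 167 with t_r = 1.3 s and a = 6.550 m/s².
So v² + 17.030 v − 2187.70 = 0.
Positive root: v = −a·t_r + √((a·t_r)² + 2a·d) = −8.515 + √(72.505 + 2187.70) = 39.0266 m/s.
39.0266 m/s × 3.6 = 140.496 km/h.

Maximum speed ≈ 140.5 km/h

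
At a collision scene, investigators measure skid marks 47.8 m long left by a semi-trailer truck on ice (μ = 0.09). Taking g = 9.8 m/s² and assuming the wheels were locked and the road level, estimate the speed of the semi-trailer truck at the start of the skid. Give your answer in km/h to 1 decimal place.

Initial speed ≈ 33.1 km/h

Deceleration a = μg = 0.09 × 9.8 = 0.882 m/s².
v = √(2a·d) = √(2 × 0.882 × 47.8) = √84.319 = 9.1825 m/s.
= 9.1825 × 3.6 = 33.057 km/h.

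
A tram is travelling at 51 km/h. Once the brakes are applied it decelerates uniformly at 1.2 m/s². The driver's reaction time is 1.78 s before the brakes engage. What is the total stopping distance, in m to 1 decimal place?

51 km/h ÷ 3.6 = 14.1667 m/s.
Reaction distance = v·t_r = 14.1667 × 1.78 = 25.217 m.
Braking distance = v²/(2a) = 14.1667² / (2 × 1.200) = 200.695 / 2.400 = 83.623 m.
Total = 25.217 + 83.623 = 108.840 m.

Total stopping distance ≈ 108.8 m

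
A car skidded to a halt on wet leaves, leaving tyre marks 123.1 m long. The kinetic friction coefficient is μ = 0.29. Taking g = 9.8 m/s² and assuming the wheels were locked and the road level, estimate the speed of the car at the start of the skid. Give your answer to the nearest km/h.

Initial speed ≈ 95 km/h

Deceleration a = μg = 0.29 × 9.8 = 2.842 m/s².
v = √(2a·d) = √(2 × 2.842 × 123.1) = √699.700 = 26.4518 m/s.
= 26.4518 × 3.6 = 95.226 km/h.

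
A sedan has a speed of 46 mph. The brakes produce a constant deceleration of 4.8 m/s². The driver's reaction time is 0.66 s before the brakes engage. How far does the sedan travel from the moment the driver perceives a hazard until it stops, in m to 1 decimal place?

Total stopping distance ≈ 57.6 m

46 mph × 0.44704 = 20.5638 m/s.
Reaction distance = v·t_r = 20.5638 × 0.66 = 13.572 m.
Braking distance = v²/(2a) = 20.5638² / (2 × 4.800) = 422.870 / 9.600 = 44.049 m.
Total = 13.572 + 44.049 = 57.621 m.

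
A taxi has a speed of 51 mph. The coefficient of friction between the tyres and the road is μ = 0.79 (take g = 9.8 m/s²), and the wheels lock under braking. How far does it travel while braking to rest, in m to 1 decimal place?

51 mph × 0.44704 = 22.7990 m/s.
a = μg = 0.79 × 9.8 = 7.742 m/s².
Braking distance = v²/(2a) = 22.7990² / (2 × 7.742) = 519.794 / 15.484 = 33.570 m.

Braking distance ≈ 33.6 m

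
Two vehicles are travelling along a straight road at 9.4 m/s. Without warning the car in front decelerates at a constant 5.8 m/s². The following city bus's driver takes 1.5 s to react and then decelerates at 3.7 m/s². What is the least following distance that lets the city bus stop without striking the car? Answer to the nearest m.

Minimum gap ≈ 18 m

Leader travels v²/(2a_L) = 88.360 / 11.600 = 7.617 m before stopping.
Follower covers v·t_r = 9.4000 × 1.5 = 14.100 m while reacting, then v²/(2a_F) = 88.360 / 7.400 = 11.941 m while braking, for a total of 14.100 + 11.941 = 26.041 m.
Since a_F ≤ a_L and the follower starts braking later, the follower is never slower than the leader, so the closest approach is when both have stopped.
Minimum gap = 26.041 − 7.617 = 18.424 m.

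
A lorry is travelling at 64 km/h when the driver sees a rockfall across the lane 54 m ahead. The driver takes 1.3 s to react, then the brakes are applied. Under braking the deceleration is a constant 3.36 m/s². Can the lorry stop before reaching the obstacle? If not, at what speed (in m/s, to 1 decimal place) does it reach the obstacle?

No — it strikes the obstacle at 10.4 m/s

64 km/h ÷ 3.6 = 17.7778 m/s.
Reaction distance = 17.7778 × 1.3 = 23.111 m.
Braking distance needed to stop: v²/(2a) = 316.050 / 6.720 = 47.031 m, so total needed = 23.111 + 47.031 = 70.142 m > 54 m — it cannot stop.
Distance remaining when braking begins: 54 − 23.111 = 30.889 m.
v² = v₀² − 2a·d = 316.050 − 2 × 3.360 × 30.889 = 108.476 m²/s².
v = √108.476 = 10.415 m/s.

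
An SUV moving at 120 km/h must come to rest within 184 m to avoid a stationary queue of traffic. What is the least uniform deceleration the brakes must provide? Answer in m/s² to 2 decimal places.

Required deceleration ≈ 3.02 m/s²

120 km/h ÷ 3.6 = 33.3333 m/s.
v² = 2a·d ⇒ a = v²/(2d) = 33.3333² / (2 × 184.000) = 1111.109 / 368.000 = 3.0193 m/s².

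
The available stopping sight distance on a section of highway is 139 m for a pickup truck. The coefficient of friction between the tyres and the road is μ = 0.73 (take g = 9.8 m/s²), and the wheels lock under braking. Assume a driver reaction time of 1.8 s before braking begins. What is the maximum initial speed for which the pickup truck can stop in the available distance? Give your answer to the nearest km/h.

a = μg = 0.73 × 9.8 = 7.154 m/s².
Stopping distance: v·t_r + v²/(2a) = 139 with t_r = 1.8 s and a = 7.154 m/s².
So v² + 25.754 v − 1988.81 = 0.
Positive root: v = −a·t_r + √((a·t_r)² + 2a·d) = −12.877 + √(165.817 + 1988.81) = 33.5410 m/s.
33.5410 m/s × 3.6 = 120.748 km/h.

Maximum speed ≈ 121 km/h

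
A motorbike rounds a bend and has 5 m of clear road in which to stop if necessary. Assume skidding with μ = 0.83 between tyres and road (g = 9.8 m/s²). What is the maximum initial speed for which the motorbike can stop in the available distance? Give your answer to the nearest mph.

Maximum speed ≈ 20 mph

a = μg = 0.83 × 9.8 = 8.134 m/s².
v²/(2a) = d ⇒ v = √(2 × 8.134 × 5) = √81.34 = 9.0189 m/s.
9.0189 m/s ÷ 0.44704 = 20.175 mph.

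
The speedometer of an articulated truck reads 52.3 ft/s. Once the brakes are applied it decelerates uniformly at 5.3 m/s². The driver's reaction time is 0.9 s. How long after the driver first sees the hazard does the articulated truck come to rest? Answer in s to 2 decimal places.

Total time ≈ 3.91 s

52.3 ft/s × 0.3048 = 15.9410 m/s.
Braking time = v/a = 15.9410 / 5.300 = 3.008 s.
Total = 0.9 + 3.008 = 3.908 s.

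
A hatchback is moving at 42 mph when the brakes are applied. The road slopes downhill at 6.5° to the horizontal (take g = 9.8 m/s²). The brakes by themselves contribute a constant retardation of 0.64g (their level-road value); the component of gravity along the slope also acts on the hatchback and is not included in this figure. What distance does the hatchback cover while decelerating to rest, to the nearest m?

Braking distance ≈ 34 m

42 mph × 0.44704 = 18.7757 m/s.
a = 0.64 × 9.8 = 6.272 m/s².
Gravity along the downhill slope reduces the braking deceleration: a_eff = 6.272 − 9.8·sin 6.5° = 6.272 − 1.109 = 5.163 m/s².
Braking distance = v²/(2a) = 18.7757² / (2 × 5.163) = 352.527 / 10.326 = 34.140 m.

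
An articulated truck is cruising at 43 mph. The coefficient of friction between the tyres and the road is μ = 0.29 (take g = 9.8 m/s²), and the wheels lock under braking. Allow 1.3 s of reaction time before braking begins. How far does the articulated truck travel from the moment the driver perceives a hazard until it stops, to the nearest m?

Total stopping distance ≈ 90 m

43 mph × 0.44704 = 19.2227 m/s.
a = μg = 0.29 × 9.8 = 2.842 m/s².
Reaction distance = v·t_r = 19.2227 × 1.3 = 24.990 m.
Braking distance = v²/(2a) = 19.2227² / (2 × 2.842) = 369.512 / 5.684 = 65.009 m.
Total = 24.990 + 65.009 = 89.999 m.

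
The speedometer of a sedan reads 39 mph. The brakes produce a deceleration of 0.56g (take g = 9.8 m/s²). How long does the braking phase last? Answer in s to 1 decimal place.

39 mph × 0.44704 = 17.4346 m/s.
a = 0.56 × 9.8 = 5.488 m/s².
Braking time = v/a = 17.4346 / 5.488 = 3.177 s.

Braking time ≈ 3.2 s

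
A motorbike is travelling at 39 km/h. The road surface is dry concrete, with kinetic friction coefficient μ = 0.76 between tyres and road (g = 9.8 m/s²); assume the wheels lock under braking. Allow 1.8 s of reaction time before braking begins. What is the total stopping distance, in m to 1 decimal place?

Total stopping distance ≈ 27.4 m

39 km/h ÷ 3.6 = 10.8333 m/s.
a = μg = 0.76 × 9.8 = 7.448 m/s².
Reaction distance = v·t_r = 10.8333 × 1.8 = 19.500 m.
Braking distance = v²/(2a) = 10.8333² / (2 × 7.448) = 117.360 / 14.896 = 7.879 m.
Total = 19.500 + 7.879 = 27.379 m.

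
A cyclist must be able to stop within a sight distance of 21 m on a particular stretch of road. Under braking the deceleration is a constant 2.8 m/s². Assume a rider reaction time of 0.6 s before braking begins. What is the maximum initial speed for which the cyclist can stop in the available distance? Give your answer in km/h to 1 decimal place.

Stopping distance: v·t_r + v²/(2a) = 21 with t_r = 0.6 s and a = 2.800 m/s².
So v² + 3.360 v − 117.60 = 0.
Positive root: v = −a·t_r + √((a·t_r)² + 2a·d) = −1.680 + √(2.822 + 117.60) = 9.2937 m/s.
9.2937 m/s × 3.6 = 33.457 km/h.

Maximum speed ≈ 33.5 km/h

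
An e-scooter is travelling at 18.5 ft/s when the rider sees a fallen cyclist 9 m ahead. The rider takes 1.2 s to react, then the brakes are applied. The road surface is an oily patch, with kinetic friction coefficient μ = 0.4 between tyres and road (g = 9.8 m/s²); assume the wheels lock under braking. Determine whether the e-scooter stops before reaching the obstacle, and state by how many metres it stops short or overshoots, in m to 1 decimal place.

No — it overshoots by 1.8 m

18.5 ft/s × 0.3048 = 5.6388 m/s.
a = μg = 0.4 × 9.8 = 3.920 m/s².
Reaction distance = 5.6388 × 1.2 = 6.767 m.
Braking distance = v²/(2a) = 31.796 / 7.840 = 4.056 m.
Total stopping distance = 6.767 + 4.056 = 10.823 m, vs 9 m available — it cannot stop in time and overshoots by 10.823 − 9 = 1.823 m.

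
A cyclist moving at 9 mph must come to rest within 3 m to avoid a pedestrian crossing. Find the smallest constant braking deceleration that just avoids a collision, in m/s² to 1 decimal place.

Required deceleration ≈ 2.7 m/s²

9 mph × 0.44704 = 4.0234 m/s.
v² = 2a·d ⇒ a = v²/(2d) = 4.0234² / (2 × 3.000) = 16.188 / 6.000 = 2.6980 m/s².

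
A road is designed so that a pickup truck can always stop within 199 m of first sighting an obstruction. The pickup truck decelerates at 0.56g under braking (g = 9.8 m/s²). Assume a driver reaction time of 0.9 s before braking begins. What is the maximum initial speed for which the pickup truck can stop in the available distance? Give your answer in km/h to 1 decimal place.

Maximum speed ≈ 151.4 km/h

a = 0.56 × 9.8 = 5.488 m/s².
Stopping distance: v·t_r + v²/(2a) = 199 with t_r = 0.9 s and a = 5.488 m/s².
So v² + 9.878 v − 2184.22 = 0.
Positive root: v = −a·t_r + √((a·t_r)² + 2a·d) = −4.939 + √(24.394 + 2184.22) = 42.0569 m/s.
42.0569 m/s × 3.6 = 151.405 km/h.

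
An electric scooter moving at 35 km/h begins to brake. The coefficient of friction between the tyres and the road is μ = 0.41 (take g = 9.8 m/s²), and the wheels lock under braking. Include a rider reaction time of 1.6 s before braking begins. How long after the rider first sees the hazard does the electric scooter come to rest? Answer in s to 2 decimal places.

35 km/h ÷ 3.6 = 9.7222 m/s.
a = μg = 0.41 × 9.8 = 4.018 m/s².
Braking time = v/a = 9.7222 / 4.018 = 2.420 s.
Total = 1.6 + 2.420 = 4.020 s.

Total time ≈ 4.02 s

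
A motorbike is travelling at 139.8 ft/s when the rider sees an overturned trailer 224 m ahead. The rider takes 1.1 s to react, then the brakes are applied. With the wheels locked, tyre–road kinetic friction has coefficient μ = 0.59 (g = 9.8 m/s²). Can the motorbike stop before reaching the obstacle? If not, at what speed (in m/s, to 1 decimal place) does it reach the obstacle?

139.8 ft/s × 0.3048 = 42.6110 m/s.
a = μg = 0.59 × 9.8 = 5.782 m/s².
Reaction distance = 42.6110 × 1.1 = 46.872 m.
Braking distance = v²/(2a) = 1815.697 / 11.564 = 157.013 m.
Total stopping distance = 46.872 + 157.013 = 203.885 m, vs 224 m available — it stops with 224 − 203.885 = 20.115 m to spare.

Yes — it stops about 20.1 m short of the obstacle, so it never reaches it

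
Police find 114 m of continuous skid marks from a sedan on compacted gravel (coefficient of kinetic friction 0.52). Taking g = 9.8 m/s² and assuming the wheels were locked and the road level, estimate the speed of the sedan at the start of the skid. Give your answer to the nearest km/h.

Initial speed ≈ 123 km/h

Deceleration a = μg = 0.52 × 9.8 = 5.096 m/s².
v = √(2a·d) = √(2 × 5.096 × 114) = √1161.888 = 34.0865 m/s.
= 34.0865 × 3.6 = 122.711 km/h.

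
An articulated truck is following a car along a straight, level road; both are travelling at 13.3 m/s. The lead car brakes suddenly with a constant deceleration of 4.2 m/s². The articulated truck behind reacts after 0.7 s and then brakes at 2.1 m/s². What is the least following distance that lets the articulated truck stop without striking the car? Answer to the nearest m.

Leader travels v²/(2a_L) = 176.890 / 8.400 = 21.058 m before stopping.
Follower covers v·t_r = 13.3000 × 0.7 = 9.310 m while reacting, then v²/(2a_F) = 176.890 / 4.200 = 42.117 m while braking, for a total of 9.310 + 42.117 = 51.427 m.
Since a_F ≤ a_L and the follower starts braking later, the follower is never slower than the leader, so the closest approach is when both have stopped.
Minimum gap = 51.427 − 21.058 = 30.369 m.

Minimum gap ≈ 30 m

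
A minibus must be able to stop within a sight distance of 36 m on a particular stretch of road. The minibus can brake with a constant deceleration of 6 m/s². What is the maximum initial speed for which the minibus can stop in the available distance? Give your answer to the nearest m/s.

v²/(2a) = d ⇒ v = √(2 × 6.000 × 36) = √432.00 = 20.7846 m/s.

Maximum speed ≈ 21 m/s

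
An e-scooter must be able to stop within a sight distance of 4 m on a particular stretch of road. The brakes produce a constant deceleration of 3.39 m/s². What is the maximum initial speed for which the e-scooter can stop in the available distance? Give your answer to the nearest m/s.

v²/(2a) = d ⇒ v = √(2 × 3.390 × 4) = √27.12 = 5.2077 m/s.

Maximum speed ≈ 5 m/s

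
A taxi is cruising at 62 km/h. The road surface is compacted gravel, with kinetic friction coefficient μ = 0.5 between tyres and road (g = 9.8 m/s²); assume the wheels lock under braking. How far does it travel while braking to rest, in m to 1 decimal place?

62 km/h ÷ 3.6 = 17.2222 m/s.
a = μg = 0.5 × 9.8 = 4.900 m/s².
Braking distance = v²/(2a) = 17.2222² / (2 × 4.900) = 296.604 / 9.800 = 30.266 m.

Braking distance ≈ 30.3 m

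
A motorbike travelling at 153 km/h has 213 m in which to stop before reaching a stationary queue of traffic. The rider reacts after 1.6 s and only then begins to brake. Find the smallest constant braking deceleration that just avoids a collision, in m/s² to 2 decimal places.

153 km/h ÷ 3.6 = 42.5000 m/s.
Distance covered during reaction = 42.5000 × 1.6 = 68.000 m.
Distance available for braking: 213 − 68.000 = 145.000 m.
v² = 2a·d ⇒ a = v²/(2d) = 42.5000² / (2 × 145.000) = 1806.250 / 290.000 = 6.2284 m/s².

Required deceleration ≈ 6.23 m/s²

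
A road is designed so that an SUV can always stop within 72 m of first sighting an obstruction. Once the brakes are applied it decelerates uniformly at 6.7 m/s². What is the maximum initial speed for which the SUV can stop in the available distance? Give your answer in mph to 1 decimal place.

v²/(2a) = d ⇒ v = √(2 × 6.700 × 72) = √964.80 = 31.0612 m/s.
31.0612 m/s ÷ 0.44704 = 69.482 mph.

Maximum speed ≈ 69.5 mph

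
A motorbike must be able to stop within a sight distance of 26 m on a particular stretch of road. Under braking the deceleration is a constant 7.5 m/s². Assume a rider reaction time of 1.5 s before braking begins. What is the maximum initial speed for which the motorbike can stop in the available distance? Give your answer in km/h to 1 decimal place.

Stopping distance: v·t_r + v²/(2a) = 26 with t_r = 1.5 s and a = 7.500 m/s².
So v² + 22.500 v − 390.00 = 0.
Positive root: v = −a·t_r + √((a·t_r)² + 2a·d) = −11.250 + √(126.562 + 390.00) = 11.4780 m/s.
11.4780 m/s × 3.6 = 41.321 km/h.

Maximum speed ≈ 41.3 km/h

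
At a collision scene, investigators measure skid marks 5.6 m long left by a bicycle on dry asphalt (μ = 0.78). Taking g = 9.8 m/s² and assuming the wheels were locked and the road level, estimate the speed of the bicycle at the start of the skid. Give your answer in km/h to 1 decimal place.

Deceleration a = μg = 0.78 × 9.8 = 7.644 m/s².
v = √(2a·d) = √(2 × 7.644 × 5.6) = √85.613 = 9.2527 m/s.
= 9.2527 × 3.6 = 33.310 km/h.

Initial speed ≈ 33.3 km/h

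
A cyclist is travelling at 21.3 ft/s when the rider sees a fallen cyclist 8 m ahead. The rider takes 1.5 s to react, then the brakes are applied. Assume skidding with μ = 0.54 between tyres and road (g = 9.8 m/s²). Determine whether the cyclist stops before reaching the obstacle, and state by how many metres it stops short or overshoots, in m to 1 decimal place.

21.3 ft/s × 0.3048 = 6.4922 m/s.
a = μg = 0.54 × 9.8 = 5.292 m/s².
Reaction distance = 6.4922 × 1.5 = 9.738 m.
Braking distance = v²/(2a) = 42.149 / 10.584 = 3.982 m.
Total stopping distance = 9.738 + 3.982 = 13.720 m, vs 8 m available — it cannot stop in time and overshoots by 13.720 − 8 = 5.720 m.

No — it overshoots by 5.7 m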